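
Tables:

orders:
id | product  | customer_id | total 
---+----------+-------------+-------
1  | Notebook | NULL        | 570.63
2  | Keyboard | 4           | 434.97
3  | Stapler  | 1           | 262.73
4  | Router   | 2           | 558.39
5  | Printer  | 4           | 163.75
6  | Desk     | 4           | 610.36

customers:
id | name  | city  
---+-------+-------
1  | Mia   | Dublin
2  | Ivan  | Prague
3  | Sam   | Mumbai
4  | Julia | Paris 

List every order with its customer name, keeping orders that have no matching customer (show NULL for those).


LEFT JOIN keeps every row from orders (the left table); where customer_id has no match in customers, the customer columns become NULL. Walk through each order:
  - order 1 (Notebook): customer_id=NULL, no match -> kept with NULL
  - order 2 (Keyboard): customer_id=4 -> matches Julia
  - order 3 (Stapler): customer_id=1 -> matches Mia
  - order 4 (Router): customer_id=2 -> matches Ivan
  - order 5 (Printer): customer_id=4 -> matches Julia
  - order 6 (Desk): customer_id=4 -> matches Julia
All 6 rows appear; 1 has NULL customer.

SQL:
SELECT a.product, b.name AS customer
FROM orders a
LEFT JOIN customers b ON a.customer_id = b.id

Result:
product  | customer
---------+---------
Notebook | NULL    
Keyboard | Julia   
Stapler  | Mia     
Router   | Ivan    
Printer  | Julia   
Desk     | Julia   


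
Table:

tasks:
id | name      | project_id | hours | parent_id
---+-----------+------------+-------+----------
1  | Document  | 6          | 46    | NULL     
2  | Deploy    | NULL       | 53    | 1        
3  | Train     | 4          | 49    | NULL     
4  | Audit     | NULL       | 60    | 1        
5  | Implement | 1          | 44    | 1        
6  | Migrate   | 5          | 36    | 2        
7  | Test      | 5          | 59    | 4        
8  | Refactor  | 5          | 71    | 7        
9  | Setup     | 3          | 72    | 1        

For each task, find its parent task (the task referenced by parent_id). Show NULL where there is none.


This is a self-join: tasks is joined to a second copy of itself, matching each row's parent_id to another row's id. Use LEFT JOIN so rows with parent_id=NULL are kept.
  - task 1 (Document): parent_id=NULL -> NULL
  - task 2 (Deploy): parent_id=1 -> Document
  - task 3 (Train): parent_id=NULL -> NULL
  - task 4 (Audit): parent_id=1 -> Document
  - task 5 (Implement): parent_id=1 -> Document
  - task 6 (Migrate): parent_id=2 -> Deploy
  - task 7 (Test): parent_id=4 -> Audit
  - task 8 (Refactor): parent_id=7 -> Test
  - task 9 (Setup): parent_id=1 -> Document

SQL:
SELECT a.name AS item, b.name AS parent
FROM tasks a
LEFT JOIN tasks b ON a.parent_id = b.id

Result:
item      | parent  
----------+---------
Document  | NULL    
Deploy    | Document
Train     | NULL    
Audit     | Document
Implement | Document
Migrate   | Deploy  
Test      | Audit   
Refactor  | Test    
Setup     | Document


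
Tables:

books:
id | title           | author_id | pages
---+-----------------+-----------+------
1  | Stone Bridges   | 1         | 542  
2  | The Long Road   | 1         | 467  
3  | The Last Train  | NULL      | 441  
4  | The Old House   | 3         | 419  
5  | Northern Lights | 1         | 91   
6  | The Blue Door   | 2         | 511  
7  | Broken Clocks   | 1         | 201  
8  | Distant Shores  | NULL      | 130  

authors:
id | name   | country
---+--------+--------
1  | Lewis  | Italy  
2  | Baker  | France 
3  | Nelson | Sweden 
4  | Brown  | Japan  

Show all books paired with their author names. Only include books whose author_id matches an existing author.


INNER JOIN keeps only books rows whose author_id matches an id in authors. Walk through each book:
  - book 1 (Stone Bridges): author_id=1 -> matches Lewis
  - book 2 (The Long Road): author_id=1 -> matches Lewis
  - book 3 (The Last Train): author_id=NULL, no match -> dropped
  - book 4 (The Old House): author_id=3 -> matches Nelson
  - book 5 (Northern Lights): author_id=1 -> matches Lewis
  - book 6 (The Blue Door): author_id=2 -> matches Baker
  - book 7 (Broken Clocks): author_id=1 -> matches Lewis
  - book 8 (Distant Shores): author_id=NULL, no match -> dropped
So 2 of 8 rows are dropped.

SQL:
SELECT a.title, b.name AS author
FROM books a
INNER JOIN authors b ON a.author_id = b.id

Result:
title           | author
----------------+-------
Stone Bridges   | Lewis 
The Long Road   | Lewis 
The Old House   | Nelson
Northern Lights | Lewis 
The Blue Door   | Baker 
Broken Clocks   | Lewis 


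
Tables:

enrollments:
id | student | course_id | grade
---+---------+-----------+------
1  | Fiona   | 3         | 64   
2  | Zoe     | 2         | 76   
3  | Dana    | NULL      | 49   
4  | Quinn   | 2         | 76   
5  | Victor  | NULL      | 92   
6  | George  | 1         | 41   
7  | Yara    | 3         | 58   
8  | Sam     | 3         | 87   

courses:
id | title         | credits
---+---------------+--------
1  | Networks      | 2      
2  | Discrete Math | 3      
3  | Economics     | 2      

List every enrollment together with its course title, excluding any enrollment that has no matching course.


INNER JOIN keeps only enrollments rows whose course_id matches an id in courses. Walk through each enrollment:
  - enrollment 1 (Fiona): course_id=3 -> matches Economics
  - enrollment 2 (Zoe): course_id=2 -> matches Discrete Math
  - enrollment 3 (Dana): course_id=NULL, no match -> dropped
  - enrollment 4 (Quinn): course_id=2 -> matches Discrete Math
  - enrollment 5 (Victor): course_id=NULL, no match -> dropped
  - enrollment 6 (George): course_id=1 -> matches Networks
  - enrollment 7 (Yara): course_id=3 -> matches Economics
  - enrollment 8 (Sam): course_id=3 -> matches Economics
So 2 of 8 rows are dropped.

SQL:
SELECT a.student, b.title AS course
FROM enrollments a
INNER JOIN courses b ON a.course_id = b.id

Result:
student | course       
--------+--------------
Fiona   | Economics    
Zoe     | Discrete Math
Quinn   | Discrete Math
George  | Networks     
Yara    | Economics    
Sam     | Economics    


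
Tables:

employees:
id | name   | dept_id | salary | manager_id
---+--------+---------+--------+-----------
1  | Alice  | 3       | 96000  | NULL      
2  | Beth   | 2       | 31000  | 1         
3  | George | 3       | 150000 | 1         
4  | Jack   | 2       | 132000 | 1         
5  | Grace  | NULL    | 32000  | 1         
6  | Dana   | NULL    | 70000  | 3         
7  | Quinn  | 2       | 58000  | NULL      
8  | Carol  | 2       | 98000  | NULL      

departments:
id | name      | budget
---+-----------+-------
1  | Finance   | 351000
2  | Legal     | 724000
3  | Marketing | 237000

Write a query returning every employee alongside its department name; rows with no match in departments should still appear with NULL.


LEFT JOIN keeps every row from employees (the left table); where dept_id has no match in departments, the department columns become NULL. Walk through each employee:
  - employee 1 (Alice): dept_id=3 -> matches Marketing
  - employee 2 (Beth): dept_id=2 -> matches Legal
  - employee 3 (George): dept_id=3 -> matches Marketing
  - employee 4 (Jack): dept_id=2 -> matches Legal
  - employee 5 (Grace): dept_id=NULL, no match -> kept with NULL
  - employee 6 (Dana): dept_id=NULL, no match -> kept with NULL
  - employee 7 (Quinn): dept_id=2 -> matches Legal
  - employee 8 (Carol): dept_id=2 -> matches Legal
All 8 rows appear; 2 have NULL department.

SQL:
SELECT a.name, b.name AS department
FROM employees a
LEFT JOIN departments b ON a.dept_id = b.id

Result:
name   | department
-------+-----------
Alice  | Marketing 
Beth   | Legal     
George | Marketing 
Jack   | Legal     
Grace  | NULL      
Dana   | NULL      
Quinn  | Legal     
Carol  | Legal     


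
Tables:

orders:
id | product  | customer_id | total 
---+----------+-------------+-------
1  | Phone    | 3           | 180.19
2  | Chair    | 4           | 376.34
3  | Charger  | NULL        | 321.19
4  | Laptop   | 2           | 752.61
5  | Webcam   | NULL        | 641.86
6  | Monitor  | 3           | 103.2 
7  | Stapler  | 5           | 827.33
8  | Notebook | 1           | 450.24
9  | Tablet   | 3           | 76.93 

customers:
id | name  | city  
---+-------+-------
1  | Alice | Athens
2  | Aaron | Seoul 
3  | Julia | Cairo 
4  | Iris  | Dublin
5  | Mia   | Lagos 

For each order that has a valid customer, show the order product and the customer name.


INNER JOIN keeps only orders rows whose customer_id matches an id in customers. Walk through each order:
  - order 1 (Phone): customer_id=3 -> matches Julia
  - order 2 (Chair): customer_id=4 -> matches Iris
  - order 3 (Charger): customer_id=NULL, no match -> dropped
  - order 4 (Laptop): customer_id=2 -> matches Aaron
  - order 5 (Webcam): customer_id=NULL, no match -> dropped
  - order 6 (Monitor): customer_id=3 -> matches Julia
  - order 7 (Stapler): customer_id=5 -> matches Mia
  - order 8 (Notebook): customer_id=1 -> matches Alice
  - order 9 (Tablet): customer_id=3 -> matches Julia
So 2 of 9 rows are dropped.

SQL:
SELECT a.product, b.name AS customer
FROM orders a
INNER JOIN customers b ON a.customer_id = b.id

Result:
product  | customer
---------+---------
Phone    | Julia   
Chair    | Iris    
Laptop   | Aaron   
Monitor  | Julia   
Stapler  | Mia     
Notebook | Alice   
Tablet   | Julia   


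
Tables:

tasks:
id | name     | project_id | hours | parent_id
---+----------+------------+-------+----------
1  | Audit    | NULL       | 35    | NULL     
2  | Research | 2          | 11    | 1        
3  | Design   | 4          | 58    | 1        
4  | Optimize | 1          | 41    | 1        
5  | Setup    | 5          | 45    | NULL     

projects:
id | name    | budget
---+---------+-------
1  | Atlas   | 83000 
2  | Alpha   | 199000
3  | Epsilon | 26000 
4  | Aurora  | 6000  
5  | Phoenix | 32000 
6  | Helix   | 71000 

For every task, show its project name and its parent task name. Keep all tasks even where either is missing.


Two LEFT JOINs from the same base table tasks: one to projects via project_id, one to tasks itself via parent_id. Both are LEFT so every task is preserved.
Match against projects:
  - task 1 (Audit): project_id=NULL, no match -> kept with NULL
  - task 2 (Research): project_id=2 -> matches Alpha
  - task 3 (Design): project_id=4 -> matches Aurora
  - task 4 (Optimize): project_id=1 -> matches Atlas
  - task 5 (Setup): project_id=5 -> matches Phoenix
Match against tasks (self):
  - task 1 (Audit): parent_id=NULL -> NULL
  - task 2 (Research): parent_id=1 -> Audit
  - task 3 (Design): parent_id=1 -> Audit
  - task 4 (Optimize): parent_id=1 -> Audit
  - task 5 (Setup): parent_id=NULL -> NULL

SQL:
SELECT a.name, b.name AS project, c.name AS parent
FROM tasks a
LEFT JOIN projects b ON a.project_id = b.id
LEFT JOIN tasks c ON a.parent_id = c.id

Result:
name     | project | parent
---------+---------+-------
Audit    | NULL    | NULL  
Research | Alpha   | Audit 
Design   | Aurora  | Audit 
Optimize | Atlas   | Audit 
Setup    | Phoenix | NULL  


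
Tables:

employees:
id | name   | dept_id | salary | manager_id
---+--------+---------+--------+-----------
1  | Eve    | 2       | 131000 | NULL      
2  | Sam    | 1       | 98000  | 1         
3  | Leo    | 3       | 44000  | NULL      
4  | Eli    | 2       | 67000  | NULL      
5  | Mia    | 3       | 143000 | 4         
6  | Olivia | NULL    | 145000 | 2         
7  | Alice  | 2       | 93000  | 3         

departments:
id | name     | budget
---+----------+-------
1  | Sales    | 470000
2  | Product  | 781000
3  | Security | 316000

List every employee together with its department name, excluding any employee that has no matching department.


INNER JOIN keeps only employees rows whose dept_id matches an id in departments. Walk through each employee:
  - employee 1 (Eve): dept_id=2 -> matches Product
  - employee 2 (Sam): dept_id=1 -> matches Sales
  - employee 3 (Leo): dept_id=3 -> matches Security
  - employee 4 (Eli): dept_id=2 -> matches Product
  - employee 5 (Mia): dept_id=3 -> matches Security
  - employee 6 (Olivia): dept_id=NULL, no match -> dropped
  - employee 7 (Alice): dept_id=2 -> matches Product
So 1 of 7 rows is dropped.

SQL:
SELECT a.name, b.name AS department
FROM employees a
INNER JOIN departments b ON a.dept_id = b.id

Result:
name  | department
------+-----------
Eve   | Product   
Sam   | Sales     
Leo   | Security  
Eli   | Product   
Mia   | Security  
Alice | Product   


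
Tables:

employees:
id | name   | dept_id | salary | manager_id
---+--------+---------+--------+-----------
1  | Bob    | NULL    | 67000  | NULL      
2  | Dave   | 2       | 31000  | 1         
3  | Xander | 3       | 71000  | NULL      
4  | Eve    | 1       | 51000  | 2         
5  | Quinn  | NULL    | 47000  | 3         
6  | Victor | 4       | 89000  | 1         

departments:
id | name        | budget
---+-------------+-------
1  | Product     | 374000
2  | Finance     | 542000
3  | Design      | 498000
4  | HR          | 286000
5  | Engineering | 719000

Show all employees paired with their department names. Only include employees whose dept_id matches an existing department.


INNER JOIN keeps only employees rows whose dept_id matches an id in departments. Walk through each employee:
  - employee 1 (Bob): dept_id=NULL, no match -> dropped
  - employee 2 (Dave): dept_id=2 -> matches Finance
  - employee 3 (Xander): dept_id=3 -> matches Design
  - employee 4 (Eve): dept_id=1 -> matches Product
  - employee 5 (Quinn): dept_id=NULL, no match -> dropped
  - employee 6 (Victor): dept_id=4 -> matches HR
So 2 of 6 rows are dropped.

SQL:
SELECT a.name, b.name AS department
FROM employees a
INNER JOIN departments b ON a.dept_id = b.id

Result:
name   | department
-------+-----------
Dave   | Finance   
Xander | Design    
Eve    | Product   
Victor | HR        


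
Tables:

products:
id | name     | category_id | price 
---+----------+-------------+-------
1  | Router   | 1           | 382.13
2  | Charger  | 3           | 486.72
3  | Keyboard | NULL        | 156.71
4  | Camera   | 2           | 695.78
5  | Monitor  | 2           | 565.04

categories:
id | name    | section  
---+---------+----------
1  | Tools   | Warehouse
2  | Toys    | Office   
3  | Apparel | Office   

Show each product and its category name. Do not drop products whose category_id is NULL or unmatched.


LEFT JOIN keeps every row from products (the left table); where category_id has no match in categories, the category columns become NULL. Walk through each product:
  - product 1 (Router): category_id=1 -> matches Tools
  - product 2 (Charger): category_id=3 -> matches Apparel
  - product 3 (Keyboard): category_id=NULL, no match -> kept with NULL
  - product 4 (Camera): category_id=2 -> matches Toys
  - product 5 (Monitor): category_id=2 -> matches Toys
All 5 rows appear; 1 has NULL category.

SQL:
SELECT a.name, b.name AS category
FROM products a
LEFT JOIN categories b ON a.category_id = b.id

Result:
name     | category
---------+---------
Router   | Tools   
Charger  | Apparel 
Keyboard | NULL    
Camera   | Toys    
Monitor  | Toys    


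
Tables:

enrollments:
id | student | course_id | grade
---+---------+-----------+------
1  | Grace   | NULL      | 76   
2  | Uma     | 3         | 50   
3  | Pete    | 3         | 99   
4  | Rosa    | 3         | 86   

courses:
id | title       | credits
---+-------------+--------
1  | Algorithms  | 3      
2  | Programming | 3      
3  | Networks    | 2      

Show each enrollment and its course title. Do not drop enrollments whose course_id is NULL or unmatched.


LEFT JOIN keeps every row from enrollments (the left table); where course_id has no match in courses, the course columns become NULL. Walk through each enrollment:
  - enrollment 1 (Grace): course_id=NULL, no match -> kept with NULL
  - enrollment 2 (Uma): course_id=3 -> matches Networks
  - enrollment 3 (Pete): course_id=3 -> matches Networks
  - enrollment 4 (Rosa): course_id=3 -> matches Networks
All 4 rows appear; 1 has NULL course.

SQL:
SELECT a.student, b.title AS course
FROM enrollments a
LEFT JOIN courses b ON a.course_id = b.id

Result:
student | course  
--------+---------
Grace   | NULL    
Uma     | Networks
Pete    | Networks
Rosa    | Networks


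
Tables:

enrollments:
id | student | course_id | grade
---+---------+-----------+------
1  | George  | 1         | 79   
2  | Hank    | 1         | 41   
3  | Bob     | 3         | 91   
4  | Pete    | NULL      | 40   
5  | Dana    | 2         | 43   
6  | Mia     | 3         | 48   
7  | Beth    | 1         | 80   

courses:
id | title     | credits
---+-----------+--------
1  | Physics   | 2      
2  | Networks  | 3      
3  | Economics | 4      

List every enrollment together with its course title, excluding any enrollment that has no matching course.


INNER JOIN keeps only enrollments rows whose course_id matches an id in courses. Walk through each enrollment:
  - enrollment 1 (George): course_id=1 -> matches Physics
  - enrollment 2 (Hank): course_id=1 -> matches Physics
  - enrollment 3 (Bob): course_id=3 -> matches Economics
  - enrollment 4 (Pete): course_id=NULL, no match -> dropped
  - enrollment 5 (Dana): course_id=2 -> matches Networks
  - enrollment 6 (Mia): course_id=3 -> matches Economics
  - enrollment 7 (Beth): course_id=1 -> matches Physics
So 1 of 7 rows is dropped.

SQL:
SELECT a.student, b.title AS course
FROM enrollments a
INNER JOIN courses b ON a.course_id = b.id

Result:
student | course   
--------+----------
George  | Physics  
Hank    | Physics  
Bob     | Economics
Dana    | Networks 
Mia     | Economics
Beth    | Physics  


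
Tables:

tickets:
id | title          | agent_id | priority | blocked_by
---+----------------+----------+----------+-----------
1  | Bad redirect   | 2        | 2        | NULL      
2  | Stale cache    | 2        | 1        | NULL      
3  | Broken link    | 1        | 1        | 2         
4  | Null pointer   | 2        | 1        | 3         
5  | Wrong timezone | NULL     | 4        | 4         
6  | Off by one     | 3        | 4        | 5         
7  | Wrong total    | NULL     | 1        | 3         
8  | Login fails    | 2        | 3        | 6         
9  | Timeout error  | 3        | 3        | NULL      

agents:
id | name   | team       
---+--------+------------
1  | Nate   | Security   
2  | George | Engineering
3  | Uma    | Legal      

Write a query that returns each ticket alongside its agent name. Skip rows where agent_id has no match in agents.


INNER JOIN keeps only tickets rows whose agent_id matches an id in agents. Walk through each ticket:
  - ticket 1 (Bad redirect): agent_id=2 -> matches George
  - ticket 2 (Stale cache): agent_id=2 -> matches George
  - ticket 3 (Broken link): agent_id=1 -> matches Nate
  - ticket 4 (Null pointer): agent_id=2 -> matches George
  - ticket 5 (Wrong timezone): agent_id=NULL, no match -> dropped
  - ticket 6 (Off by one): agent_id=3 -> matches Uma
  - ticket 7 (Wrong total): agent_id=NULL, no match -> dropped
  - ticket 8 (Login fails): agent_id=2 -> matches George
  - ticket 9 (Timeout error): agent_id=3 -> matches Uma
So 2 of 9 rows are dropped.

SQL:
SELECT a.title, b.name AS agent
FROM tickets a
INNER JOIN agents b ON a.agent_id = b.id

Result:
title         | agent 
--------------+-------
Bad redirect  | George
Stale cache   | George
Broken link   | Nate  
Null pointer  | George
Off by one    | Uma   
Login fails   | George
Timeout error | Uma   


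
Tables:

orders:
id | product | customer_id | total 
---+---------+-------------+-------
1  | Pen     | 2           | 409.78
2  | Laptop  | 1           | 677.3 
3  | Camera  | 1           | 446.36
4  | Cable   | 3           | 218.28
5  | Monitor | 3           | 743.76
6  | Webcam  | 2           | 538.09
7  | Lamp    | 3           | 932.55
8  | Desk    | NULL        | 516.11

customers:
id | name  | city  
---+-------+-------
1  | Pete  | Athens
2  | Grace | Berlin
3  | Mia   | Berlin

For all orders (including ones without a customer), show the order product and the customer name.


LEFT JOIN keeps every row from orders (the left table); where customer_id has no match in customers, the customer columns become NULL. Walk through each order:
  - order 1 (Pen): customer_id=2 -> matches Grace
  - order 2 (Laptop): customer_id=1 -> matches Pete
  - order 3 (Camera): customer_id=1 -> matches Pete
  - order 4 (Cable): customer_id=3 -> matches Mia
  - order 5 (Monitor): customer_id=3 -> matches Mia
  - order 6 (Webcam): customer_id=2 -> matches Grace
  - order 7 (Lamp): customer_id=3 -> matches Mia
  - order 8 (Desk): customer_id=NULL, no match -> kept with NULL
All 8 rows appear; 1 has NULL customer.

SQL:
SELECT a.product, b.name AS customer
FROM orders a
LEFT JOIN customers b ON a.customer_id = b.id

Result:
product | customer
--------+---------
Pen     | Grace   
Laptop  | Pete    
Camera  | Pete    
Cable   | Mia     
Monitor | Mia     
Webcam  | Grace   
Lamp    | Mia     
Desk    | NULL    


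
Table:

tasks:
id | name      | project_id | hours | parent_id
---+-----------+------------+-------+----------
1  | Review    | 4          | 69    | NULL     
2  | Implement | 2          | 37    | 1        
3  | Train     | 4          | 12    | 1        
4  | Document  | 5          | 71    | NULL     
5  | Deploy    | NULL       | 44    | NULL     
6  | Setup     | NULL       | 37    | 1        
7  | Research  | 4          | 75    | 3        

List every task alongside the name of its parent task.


This is a self-join: tasks is joined to a second copy of itself, matching each row's parent_id to another row's id. Use LEFT JOIN so rows with parent_id=NULL are kept.
  - task 1 (Review): parent_id=NULL -> NULL
  - task 2 (Implement): parent_id=1 -> Review
  - task 3 (Train): parent_id=1 -> Review
  - task 4 (Document): parent_id=NULL -> NULL
  - task 5 (Deploy): parent_id=NULL -> NULL
  - task 6 (Setup): parent_id=1 -> Review
  - task 7 (Research): parent_id=3 -> Train

SQL:
SELECT a.name AS item, b.name AS parent
FROM tasks a
LEFT JOIN tasks b ON a.parent_id = b.id

Result:
item      | parent
----------+-------
Review    | NULL  
Implement | Review
Train     | Review
Document  | NULL  
Deploy    | NULL  
Setup     | Review
Research  | Train 


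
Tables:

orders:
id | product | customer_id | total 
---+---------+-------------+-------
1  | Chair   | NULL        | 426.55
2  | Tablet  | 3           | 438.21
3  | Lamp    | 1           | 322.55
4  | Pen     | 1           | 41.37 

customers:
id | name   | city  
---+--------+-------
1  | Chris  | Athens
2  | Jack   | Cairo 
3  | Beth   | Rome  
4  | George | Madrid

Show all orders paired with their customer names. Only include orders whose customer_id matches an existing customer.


INNER JOIN keeps only orders rows whose customer_id matches an id in customers. Walk through each order:
  - order 1 (Chair): customer_id=NULL, no match -> dropped
  - order 2 (Tablet): customer_id=3 -> matches Beth
  - order 3 (Lamp): customer_id=1 -> matches Chris
  - order 4 (Pen): customer_id=1 -> matches Chris
So 1 of 4 rows is dropped.

SQL:
SELECT a.product, b.name AS customer
FROM orders a
INNER JOIN customers b ON a.customer_id = b.id

Result:
product | customer
--------+---------
Tablet  | Beth    
Lamp    | Chris   
Pen     | Chris   


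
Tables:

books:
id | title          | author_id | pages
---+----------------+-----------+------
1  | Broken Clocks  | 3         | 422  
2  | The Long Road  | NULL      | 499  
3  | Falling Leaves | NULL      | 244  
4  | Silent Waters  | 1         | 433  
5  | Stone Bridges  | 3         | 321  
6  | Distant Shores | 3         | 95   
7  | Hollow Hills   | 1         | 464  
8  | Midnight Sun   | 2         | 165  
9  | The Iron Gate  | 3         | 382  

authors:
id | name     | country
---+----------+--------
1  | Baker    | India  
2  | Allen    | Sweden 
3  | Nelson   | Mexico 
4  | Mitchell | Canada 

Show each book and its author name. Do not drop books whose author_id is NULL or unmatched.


LEFT JOIN keeps every row from books (the left table); where author_id has no match in authors, the author columns become NULL. Walk through each book:
  - book 1 (Broken Clocks): author_id=3 -> matches Nelson
  - book 2 (The Long Road): author_id=NULL, no match -> kept with NULL
  - book 3 (Falling Leaves): author_id=NULL, no match -> kept with NULL
  - book 4 (Silent Waters): author_id=1 -> matches Baker
  - book 5 (Stone Bridges): author_id=3 -> matches Nelson
  - book 6 (Distant Shores): author_id=3 -> matches Nelson
  - book 7 (Hollow Hills): author_id=1 -> matches Baker
  - book 8 (Midnight Sun): author_id=2 -> matches Allen
  - book 9 (The Iron Gate): author_id=3 -> matches Nelson
All 9 rows appear; 2 have NULL author.

SQL:
SELECT a.title, b.name AS author
FROM books a
LEFT JOIN authors b ON a.author_id = b.id

Result:
title          | author
---------------+-------
Broken Clocks  | Nelson
The Long Road  | NULL  
Falling Leaves | NULL  
Silent Waters  | Baker 
Stone Bridges  | Nelson
Distant Shores | Nelson
Hollow Hills   | Baker 
Midnight Sun   | Allen 
The Iron Gate  | Nelson


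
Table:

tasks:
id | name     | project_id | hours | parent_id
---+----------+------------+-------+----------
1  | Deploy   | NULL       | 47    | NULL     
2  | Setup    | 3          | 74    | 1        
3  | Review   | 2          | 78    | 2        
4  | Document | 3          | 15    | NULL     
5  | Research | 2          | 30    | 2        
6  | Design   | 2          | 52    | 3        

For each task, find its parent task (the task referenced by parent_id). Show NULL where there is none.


This is a self-join: tasks is joined to a second copy of itself, matching each row's parent_id to another row's id. Use LEFT JOIN so rows with parent_id=NULL are kept.
  - task 1 (Deploy): parent_id=NULL -> NULL
  - task 2 (Setup): parent_id=1 -> Deploy
  - task 3 (Review): parent_id=2 -> Setup
  - task 4 (Document): parent_id=NULL -> NULL
  - task 5 (Research): parent_id=2 -> Setup
  - task 6 (Design): parent_id=3 -> Review

SQL:
SELECT a.name AS item, b.name AS parent
FROM tasks a
LEFT JOIN tasks b ON a.parent_id = b.id

Result:
item     | parent
---------+-------
Deploy   | NULL  
Setup    | Deploy
Review   | Setup 
Document | NULL  
Research | Setup 
Design   | Review


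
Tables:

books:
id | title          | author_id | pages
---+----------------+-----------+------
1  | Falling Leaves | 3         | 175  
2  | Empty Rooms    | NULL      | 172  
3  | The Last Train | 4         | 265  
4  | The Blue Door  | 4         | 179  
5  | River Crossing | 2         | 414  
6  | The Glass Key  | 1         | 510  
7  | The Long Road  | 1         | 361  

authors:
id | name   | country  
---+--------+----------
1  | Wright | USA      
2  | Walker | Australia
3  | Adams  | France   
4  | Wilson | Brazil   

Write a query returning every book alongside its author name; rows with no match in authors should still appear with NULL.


LEFT JOIN keeps every row from books (the left table); where author_id has no match in authors, the author columns become NULL. Walk through each book:
  - book 1 (Falling Leaves): author_id=3 -> matches Adams
  - book 2 (Empty Rooms): author_id=NULL, no match -> kept with NULL
  - book 3 (The Last Train): author_id=4 -> matches Wilson
  - book 4 (The Blue Door): author_id=4 -> matches Wilson
  - book 5 (River Crossing): author_id=2 -> matches Walker
  - book 6 (The Glass Key): author_id=1 -> matches Wright
  - book 7 (The Long Road): author_id=1 -> matches Wright
All 7 rows appear; 1 has NULL author.

SQL:
SELECT a.title, b.name AS author
FROM books a
LEFT JOIN authors b ON a.author_id = b.id

Result:
title          | author
---------------+-------
Falling Leaves | Adams 
Empty Rooms    | NULL  
The Last Train | Wilson
The Blue Door  | Wilson
River Crossing | Walker
The Glass Key  | Wright
The Long Road  | Wright


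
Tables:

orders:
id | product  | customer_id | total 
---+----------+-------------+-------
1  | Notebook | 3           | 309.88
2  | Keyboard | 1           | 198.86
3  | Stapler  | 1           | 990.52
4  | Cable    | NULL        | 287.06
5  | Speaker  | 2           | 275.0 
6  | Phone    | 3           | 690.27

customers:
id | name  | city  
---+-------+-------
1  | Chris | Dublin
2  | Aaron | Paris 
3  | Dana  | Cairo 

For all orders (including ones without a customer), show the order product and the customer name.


LEFT JOIN keeps every row from orders (the left table); where customer_id has no match in customers, the customer columns become NULL. Walk through each order:
  - order 1 (Notebook): customer_id=3 -> matches Dana
  - order 2 (Keyboard): customer_id=1 -> matches Chris
  - order 3 (Stapler): customer_id=1 -> matches Chris
  - order 4 (Cable): customer_id=NULL, no match -> kept with NULL
  - order 5 (Speaker): customer_id=2 -> matches Aaron
  - order 6 (Phone): customer_id=3 -> matches Dana
All 6 rows appear; 1 has NULL customer.

SQL:
SELECT a.product, b.name AS customer
FROM orders a
LEFT JOIN customers b ON a.customer_id = b.id

Result:
product  | customer
---------+---------
Notebook | Dana    
Keyboard | Chris   
Stapler  | Chris   
Cable    | NULL    
Speaker  | Aaron   
Phone    | Dana    


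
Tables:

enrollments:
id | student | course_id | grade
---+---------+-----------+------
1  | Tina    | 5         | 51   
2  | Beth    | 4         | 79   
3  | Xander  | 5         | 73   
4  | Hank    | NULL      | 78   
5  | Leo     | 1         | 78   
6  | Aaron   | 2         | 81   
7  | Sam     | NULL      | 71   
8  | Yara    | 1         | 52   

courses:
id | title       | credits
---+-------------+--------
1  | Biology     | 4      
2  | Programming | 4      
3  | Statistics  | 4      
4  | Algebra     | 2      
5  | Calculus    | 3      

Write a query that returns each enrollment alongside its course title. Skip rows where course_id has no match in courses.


INNER JOIN keeps only enrollments rows whose course_id matches an id in courses. Walk through each enrollment:
  - enrollment 1 (Tina): course_id=5 -> matches Calculus
  - enrollment 2 (Beth): course_id=4 -> matches Algebra
  - enrollment 3 (Xander): course_id=5 -> matches Calculus
  - enrollment 4 (Hank): course_id=NULL, no match -> dropped
  - enrollment 5 (Leo): course_id=1 -> matches Biology
  - enrollment 6 (Aaron): course_id=2 -> matches Programming
  - enrollment 7 (Sam): course_id=NULL, no match -> dropped
  - enrollment 8 (Yara): course_id=1 -> matches Biology
So 2 of 8 rows are dropped.

SQL:
SELECT a.student, b.title AS course
FROM enrollments a
INNER JOIN courses b ON a.course_id = b.id

Result:
student | course     
--------+------------
Tina    | Calculus   
Beth    | Algebra    
Xander  | Calculus   
Leo     | Biology    
Aaron   | Programming
Yara    | Biology    


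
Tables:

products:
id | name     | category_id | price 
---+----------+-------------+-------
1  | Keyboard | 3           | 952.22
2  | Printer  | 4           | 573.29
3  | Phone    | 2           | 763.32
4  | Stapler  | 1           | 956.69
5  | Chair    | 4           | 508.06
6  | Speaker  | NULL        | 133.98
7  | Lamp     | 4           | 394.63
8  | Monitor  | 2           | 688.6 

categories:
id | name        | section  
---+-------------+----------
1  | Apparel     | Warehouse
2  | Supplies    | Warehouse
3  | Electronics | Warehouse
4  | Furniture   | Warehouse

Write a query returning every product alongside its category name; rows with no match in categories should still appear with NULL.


LEFT JOIN keeps every row from products (the left table); where category_id has no match in categories, the category columns become NULL. Walk through each product:
  - product 1 (Keyboard): category_id=3 -> matches Electronics
  - product 2 (Printer): category_id=4 -> matches Furniture
  - product 3 (Phone): category_id=2 -> matches Supplies
  - product 4 (Stapler): category_id=1 -> matches Apparel
  - product 5 (Chair): category_id=4 -> matches Furniture
  - product 6 (Speaker): category_id=NULL, no match -> kept with NULL
  - product 7 (Lamp): category_id=4 -> matches Furniture
  - product 8 (Monitor): category_id=2 -> matches Supplies
All 8 rows appear; 1 has NULL category.

SQL:
SELECT a.name, b.name AS category
FROM products a
LEFT JOIN categories b ON a.category_id = b.id

Result:
name     | category   
---------+------------
Keyboard | Electronics
Printer  | Furniture  
Phone    | Supplies   
Stapler  | Apparel    
Chair    | Furniture  
Speaker  | NULL       
Lamp     | Furniture  
Monitor  | Supplies   


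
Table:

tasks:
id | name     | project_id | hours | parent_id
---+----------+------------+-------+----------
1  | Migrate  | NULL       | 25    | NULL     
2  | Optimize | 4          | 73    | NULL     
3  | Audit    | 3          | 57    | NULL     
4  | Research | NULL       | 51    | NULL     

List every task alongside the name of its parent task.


This is a self-join: tasks is joined to a second copy of itself, matching each row's parent_id to another row's id. Use LEFT JOIN so rows with parent_id=NULL are kept.
  - task 1 (Migrate): parent_id=NULL -> NULL
  - task 2 (Optimize): parent_id=NULL -> NULL
  - task 3 (Audit): parent_id=NULL -> NULL
  - task 4 (Research): parent_id=NULL -> NULL

SQL:
SELECT a.name AS item, b.name AS parent
FROM tasks a
LEFT JOIN tasks b ON a.parent_id = b.id

Result:
item     | parent
---------+-------
Migrate  | NULL  
Optimize | NULL  
Audit    | NULL  
Research | NULL  


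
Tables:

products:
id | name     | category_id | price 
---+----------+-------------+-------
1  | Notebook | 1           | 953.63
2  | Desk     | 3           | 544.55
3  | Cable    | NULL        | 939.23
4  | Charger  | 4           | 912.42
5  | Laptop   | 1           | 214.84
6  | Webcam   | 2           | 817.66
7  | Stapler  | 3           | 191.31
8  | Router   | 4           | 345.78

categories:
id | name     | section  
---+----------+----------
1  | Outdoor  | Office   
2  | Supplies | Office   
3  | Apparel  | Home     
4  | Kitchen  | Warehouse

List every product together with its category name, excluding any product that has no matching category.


INNER JOIN keeps only products rows whose category_id matches an id in categories. Walk through each product:
  - product 1 (Notebook): category_id=1 -> matches Outdoor
  - product 2 (Desk): category_id=3 -> matches Apparel
  - product 3 (Cable): category_id=NULL, no match -> dropped
  - product 4 (Charger): category_id=4 -> matches Kitchen
  - product 5 (Laptop): category_id=1 -> matches Outdoor
  - product 6 (Webcam): category_id=2 -> matches Supplies
  - product 7 (Stapler): category_id=3 -> matches Apparel
  - product 8 (Router): category_id=4 -> matches Kitchen
So 1 of 8 rows is dropped.

SQL:
SELECT a.name, b.name AS category
FROM products a
INNER JOIN categories b ON a.category_id = b.id

Result:
name     | category
---------+---------
Notebook | Outdoor 
Desk     | Apparel 
Charger  | Kitchen 
Laptop   | Outdoor 
Webcam   | Supplies
Stapler  | Apparel 
Router   | Kitchen 


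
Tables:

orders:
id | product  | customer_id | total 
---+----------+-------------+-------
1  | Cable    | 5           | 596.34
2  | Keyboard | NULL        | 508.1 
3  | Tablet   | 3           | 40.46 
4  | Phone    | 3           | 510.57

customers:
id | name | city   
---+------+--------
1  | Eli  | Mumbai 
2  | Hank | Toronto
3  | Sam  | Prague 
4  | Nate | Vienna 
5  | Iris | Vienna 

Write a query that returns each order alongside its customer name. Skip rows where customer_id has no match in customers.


INNER JOIN keeps only orders rows whose customer_id matches an id in customers. Walk through each order:
  - order 1 (Cable): customer_id=5 -> matches Iris
  - order 2 (Keyboard): customer_id=NULL, no match -> dropped
  - order 3 (Tablet): customer_id=3 -> matches Sam
  - order 4 (Phone): customer_id=3 -> matches Sam
So 1 of 4 rows is dropped.

SQL:
SELECT a.product, b.name AS customer
FROM orders a
INNER JOIN customers b ON a.customer_id = b.id

Result:
product | customer
--------+---------
Cable   | Iris    
Tablet  | Sam     
Phone   | Sam     


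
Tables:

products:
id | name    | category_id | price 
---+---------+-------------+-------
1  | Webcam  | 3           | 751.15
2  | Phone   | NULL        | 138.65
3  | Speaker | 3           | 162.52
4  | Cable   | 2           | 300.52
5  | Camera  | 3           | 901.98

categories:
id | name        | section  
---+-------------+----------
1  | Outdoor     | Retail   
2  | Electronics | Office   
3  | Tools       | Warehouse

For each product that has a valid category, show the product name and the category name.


INNER JOIN keeps only products rows whose category_id matches an id in categories. Walk through each product:
  - product 1 (Webcam): category_id=3 -> matches Tools
  - product 2 (Phone): category_id=NULL, no match -> dropped
  - product 3 (Speaker): category_id=3 -> matches Tools
  - product 4 (Cable): category_id=2 -> matches Electronics
  - product 5 (Camera): category_id=3 -> matches Tools
So 1 of 5 rows is dropped.

SQL:
SELECT a.name, b.name AS category
FROM products a
INNER JOIN categories b ON a.category_id = b.id

Result:
name    | category   
--------+------------
Webcam  | Tools      
Speaker | Tools      
Cable   | Electronics
Camera  | Tools      


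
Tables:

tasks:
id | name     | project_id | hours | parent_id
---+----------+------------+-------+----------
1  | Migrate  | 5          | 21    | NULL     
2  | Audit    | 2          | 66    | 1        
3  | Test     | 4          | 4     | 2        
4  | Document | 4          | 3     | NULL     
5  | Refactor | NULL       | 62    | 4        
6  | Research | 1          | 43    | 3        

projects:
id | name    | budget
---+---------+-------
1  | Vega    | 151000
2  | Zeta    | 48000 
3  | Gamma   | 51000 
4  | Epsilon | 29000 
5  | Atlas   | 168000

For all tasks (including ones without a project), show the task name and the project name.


LEFT JOIN keeps every row from tasks (the left table); where project_id has no match in projects, the project columns become NULL. Walk through each task:
  - task 1 (Migrate): project_id=5 -> matches Atlas
  - task 2 (Audit): project_id=2 -> matches Zeta
  - task 3 (Test): project_id=4 -> matches Epsilon
  - task 4 (Document): project_id=4 -> matches Epsilon
  - task 5 (Refactor): project_id=NULL, no match -> kept with NULL
  - task 6 (Research): project_id=1 -> matches Vega
All 6 rows appear; 1 has NULL project.

SQL:
SELECT a.name, b.name AS project
FROM tasks a
LEFT JOIN projects b ON a.project_id = b.id

Result:
name     | project
---------+--------
Migrate  | Atlas  
Audit    | Zeta   
Test     | Epsilon
Document | Epsilon
Refactor | NULL   
Research | Vega   


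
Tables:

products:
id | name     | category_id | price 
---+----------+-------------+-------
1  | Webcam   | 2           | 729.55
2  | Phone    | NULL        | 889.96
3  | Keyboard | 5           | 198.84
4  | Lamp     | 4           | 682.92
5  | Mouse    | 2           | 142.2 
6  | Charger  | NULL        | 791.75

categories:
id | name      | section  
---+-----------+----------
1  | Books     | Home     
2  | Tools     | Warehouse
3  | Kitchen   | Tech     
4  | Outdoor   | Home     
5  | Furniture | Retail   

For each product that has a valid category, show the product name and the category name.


INNER JOIN keeps only products rows whose category_id matches an id in categories. Walk through each product:
  - product 1 (Webcam): category_id=2 -> matches Tools
  - product 2 (Phone): category_id=NULL, no match -> dropped
  - product 3 (Keyboard): category_id=5 -> matches Furniture
  - product 4 (Lamp): category_id=4 -> matches Outdoor
  - product 5 (Mouse): category_id=2 -> matches Tools
  - product 6 (Charger): category_id=NULL, no match -> dropped
So 2 of 6 rows are dropped.

SQL:
SELECT a.name, b.name AS category
FROM products a
INNER JOIN categories b ON a.category_id = b.id

Result:
name     | category 
---------+----------
Webcam   | Tools    
Keyboard | Furniture
Lamp     | Outdoor  
Mouse    | Tools    


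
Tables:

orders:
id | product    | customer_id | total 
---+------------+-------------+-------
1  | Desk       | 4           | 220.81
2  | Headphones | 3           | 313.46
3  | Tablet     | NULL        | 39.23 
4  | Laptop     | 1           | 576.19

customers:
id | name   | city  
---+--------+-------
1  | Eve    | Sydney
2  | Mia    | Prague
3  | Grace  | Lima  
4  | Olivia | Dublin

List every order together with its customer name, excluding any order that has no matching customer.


INNER JOIN keeps only orders rows whose customer_id matches an id in customers. Walk through each order:
  - order 1 (Desk): customer_id=4 -> matches Olivia
  - order 2 (Headphones): customer_id=3 -> matches Grace
  - order 3 (Tablet): customer_id=NULL, no match -> dropped
  - order 4 (Laptop): customer_id=1 -> matches Eve
So 1 of 4 rows is dropped.

SQL:
SELECT a.product, b.name AS customer
FROM orders a
INNER JOIN customers b ON a.customer_id = b.id

Result:
product    | customer
-----------+---------
Desk       | Olivia  
Headphones | Grace   
Laptop     | Eve     
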